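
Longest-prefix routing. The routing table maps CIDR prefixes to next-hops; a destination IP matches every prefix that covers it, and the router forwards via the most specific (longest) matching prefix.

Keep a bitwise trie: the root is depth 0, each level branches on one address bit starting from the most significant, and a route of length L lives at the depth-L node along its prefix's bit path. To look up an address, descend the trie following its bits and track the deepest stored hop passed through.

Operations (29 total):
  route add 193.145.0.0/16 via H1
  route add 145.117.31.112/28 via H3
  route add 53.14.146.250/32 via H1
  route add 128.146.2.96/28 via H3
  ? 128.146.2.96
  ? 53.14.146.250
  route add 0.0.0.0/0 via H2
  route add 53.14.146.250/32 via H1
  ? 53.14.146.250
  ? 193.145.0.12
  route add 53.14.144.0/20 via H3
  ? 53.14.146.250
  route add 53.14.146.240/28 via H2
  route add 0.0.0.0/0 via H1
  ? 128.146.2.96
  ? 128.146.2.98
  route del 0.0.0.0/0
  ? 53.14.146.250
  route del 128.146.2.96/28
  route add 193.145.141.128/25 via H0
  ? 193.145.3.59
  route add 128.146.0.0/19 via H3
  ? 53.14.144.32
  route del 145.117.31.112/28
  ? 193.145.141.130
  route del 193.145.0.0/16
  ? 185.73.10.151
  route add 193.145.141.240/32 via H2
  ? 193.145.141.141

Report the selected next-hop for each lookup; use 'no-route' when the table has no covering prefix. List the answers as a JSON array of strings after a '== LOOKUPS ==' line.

Apply in order:
  + 193.145.0.0/16 (H1) depth=16
  + 145.117.31.112/28 (H3) depth=28
  + 53.14.146.250/32 (H1) depth=32
  + 128.146.2.96/28 (H3) depth=28
  ? 128.146.2.96  path d0:-→d1:-→d2:-→d3:-→d4:-→d5:-→d6:-→d7:-→d8:-→d9:-→d10:-→d11:-→d12:-→d13:-→d14:-→d15:-→d16:-→d17:-→d18:-→d19:-→d20:-→d21:-→d22:-→d23:-→d24:-→d25:-→d26:-→d27:-→d28:H3  best=H3
  ? 53.14.146.250  path d0:-→d1:-→d2:-→d3:-→d4:-→d5:-→d6:-→d7:-→d8:-→d9:-→d10:-→d11:-→d12:-→d13:-→d14:-→d15:-→d16:-→d17:-→d18:-→d19:-→d20:-→d21:-→d22:-→d23:-→d24:-→d25:-→d26:-→d27:-→d28:-→d29:-→d30:-→d31:-→d32:H1  best=H1
  + 0.0.0.0/0 (H2) depth=0
  + 53.14.146.250/32 (H1) depth=32
  ? 53.14.146.250  path d0:H2→d1:-→d2:-→d3:-→d4:-→d5:-→d6:-→d7:-→d8:-→d9:-→d10:-→d11:-→d12:-→d13:-→d14:-→d15:-→d16:-→d17:-→d18:-→d19:-→d20:-→d21:-→d22:-→d23:-→d24:-→d25:-→d26:-→d27:-→d28:-→d29:-→d30:-→d31:-→d32:H1  best=H1
  ? 193.145.0.12  path d0:H2→d1:-→d2:-→d3:-→d4:-→d5:-→d6:-→d7:-→d8:-→d9:-→d10:-→d11:-→d12:-→d13:-→d14:-→d15:-→d16:H1  best=H1
  + 53.14.144.0/20 (H3) depth=20
  ? 53.14.146.250  path d0:H2→d1:-→d2:-→d3:-→d4:-→d5:-→d6:-→d7:-→d8:-→d9:-→d10:-→d11:-→d12:-→d13:-→d14:-→d15:-→d16:-→d17:-→d18:-→d19:-→d20:H3→d21:-→d22:-→d23:-→d24:-→d25:-→d26:-→d27:-→d28:-→d29:-→d30:-→d31:-→d32:H1  best=H1
  + 53.14.146.240/28 (H2) depth=28
  + 0.0.0.0/0 (H1) depth=0
  ? 128.146.2.96  path d0:H1→d1:-→d2:-→d3:-→d4:-→d5:-→d6:-→d7:-→d8:-→d9:-→d10:-→d11:-→d12:-→d13:-→d14:-→d15:-→d16:-→d17:-→d18:-→d19:-→d20:-→d21:-→d22:-→d23:-→d24:-→d25:-→d26:-→d27:-→d28:H3  best=H3
  ? 128.146.2.98  path d0:H1→d1:-→d2:-→d3:-→d4:-→d5:-→d6:-→d7:-→d8:-→d9:-→d10:-→d11:-→d12:-→d13:-→d14:-→d15:-→d16:-→d17:-→d18:-→d19:-→d20:-→d21:-→d22:-→d23:-→d24:-→d25:-→d26:-→d27:-→d28:H3  best=H3
  del 0.0.0.0/0 (clear depth 0)
  ? 53.14.146.250  path d0:-→d1:-→d2:-→d3:-→d4:-→d5:-→d6:-→d7:-→d8:-→d9:-→d10:-→d11:-→d12:-→d13:-→d14:-→d15:-→d16:-→d17:-→d18:-→d19:-→d20:H3→d21:-→d22:-→d23:-→d24:-→d25:-→d26:-→d27:-→d28:H2→d29:-→d30:-→d31:-→d32:H1  best=H1
  del 128.146.2.96/28 (clear depth 28)
  + 193.145.141.128/25 (H0) depth=25
  ? 193.145.3.59  path d0:-→d1:-→d2:-→d3:-→d4:-→d5:-→d6:-→d7:-→d8:-→d9:-→d10:-→d11:-→d12:-→d13:-→d14:-→d15:-→d16:H1  best=H1
  + 128.146.0.0/19 (H3) depth=19
  ? 53.14.144.32  path d0:-→d1:-→d2:-→d3:-→d4:-→d5:-→d6:-→d7:-→d8:-→d9:-→d10:-→d11:-→d12:-→d13:-→d14:-→d15:-→d16:-→d17:-→d18:-→d19:-→d20:H3→d21:-→d22:-  best=H3
  del 145.117.31.112/28 (clear depth 28)
  ? 193.145.141.130  path d0:-→d1:-→d2:-→d3:-→d4:-→d5:-→d6:-→d7:-→d8:-→d9:-→d10:-→d11:-→d12:-→d13:-→d14:-→d15:-→d16:H1→d17:-→d18:-→d19:-→d20:-→d21:-→d22:-→d23:-→d24:-→d25:H0  best=H0
  del 193.145.0.0/16 (clear depth 16)
  ? 185.73.10.151  path d0:-→d1:-→d2:-  best=no-route
  + 193.145.141.240/32 (H2) depth=32
  ? 193.145.141.141  path d0:-→d1:-→d2:-→d3:-→d4:-→d5:-→d6:-→d7:-→d8:-→d9:-→d10:-→d11:-→d12:-→d13:-→d14:-→d15:-→d16:-→d17:-→d18:-→d19:-→d20:-→d21:-→d22:-→d23:-→d24:-→d25:H0  best=H0

== LOOKUPS ==
["H3","H1","H1","H1","H1","H3","H3","H1","H1","H3","H0","no-route","H0"]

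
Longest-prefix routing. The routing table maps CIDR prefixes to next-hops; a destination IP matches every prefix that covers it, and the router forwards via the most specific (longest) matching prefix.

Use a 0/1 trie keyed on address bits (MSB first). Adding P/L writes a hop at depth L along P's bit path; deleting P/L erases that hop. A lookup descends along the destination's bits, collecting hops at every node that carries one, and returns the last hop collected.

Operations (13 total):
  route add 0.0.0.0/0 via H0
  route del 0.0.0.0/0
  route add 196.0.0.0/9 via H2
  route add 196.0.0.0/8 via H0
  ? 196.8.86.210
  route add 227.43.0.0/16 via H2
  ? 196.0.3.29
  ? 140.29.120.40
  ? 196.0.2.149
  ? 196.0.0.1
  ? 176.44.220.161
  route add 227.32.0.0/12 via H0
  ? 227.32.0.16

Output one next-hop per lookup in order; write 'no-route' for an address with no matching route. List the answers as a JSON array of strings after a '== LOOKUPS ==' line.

Process each operation:
  + 0.0.0.0/0 (H0) depth=0
  - 0.0.0.0/0 clear@0
  + 196.0.0.0/9 (H2) depth=9
  + 196.0.0.0/8 (H0) depth=8
  ? 196.8.86.210  path d0:-→d1:-→d2:-→d3:-→d4:-→d5:-→d6:-→d7:-→d8:H0→d9:H2  best=H2
  + 227.43.0.0/16 (H2) depth=16
  ? 196.0.3.29  path d0:-→d1:-→d2:-→d3:-→d4:-→d5:-→d6:-→d7:-→d8:H0→d9:H2  best=H2
  ? 140.29.120.40  path d0:-→d1:-  best=no-route
  ? 196.0.2.149  path d0:-→d1:-→d2:-→d3:-→d4:-→d5:-→d6:-→d7:-→d8:H0→d9:H2  best=H2
  ? 196.0.0.1  path d0:-→d1:-→d2:-→d3:-→d4:-→d5:-→d6:-→d7:-→d8:H0→d9:H2  best=H2
  ? 176.44.220.161  path d0:-→d1:-  best=no-route
  + 227.32.0.0/12 (H0) depth=12
  ? 227.32.0.16  path d0:-→d1:-→d2:-→d3:-→d4:-→d5:-→d6:-→d7:-→d8:-→d9:-→d10:-→d11:-→d12:H0  best=H0

== LOOKUPS ==
["H2","H2","no-route","H2","H2","no-route","H0"]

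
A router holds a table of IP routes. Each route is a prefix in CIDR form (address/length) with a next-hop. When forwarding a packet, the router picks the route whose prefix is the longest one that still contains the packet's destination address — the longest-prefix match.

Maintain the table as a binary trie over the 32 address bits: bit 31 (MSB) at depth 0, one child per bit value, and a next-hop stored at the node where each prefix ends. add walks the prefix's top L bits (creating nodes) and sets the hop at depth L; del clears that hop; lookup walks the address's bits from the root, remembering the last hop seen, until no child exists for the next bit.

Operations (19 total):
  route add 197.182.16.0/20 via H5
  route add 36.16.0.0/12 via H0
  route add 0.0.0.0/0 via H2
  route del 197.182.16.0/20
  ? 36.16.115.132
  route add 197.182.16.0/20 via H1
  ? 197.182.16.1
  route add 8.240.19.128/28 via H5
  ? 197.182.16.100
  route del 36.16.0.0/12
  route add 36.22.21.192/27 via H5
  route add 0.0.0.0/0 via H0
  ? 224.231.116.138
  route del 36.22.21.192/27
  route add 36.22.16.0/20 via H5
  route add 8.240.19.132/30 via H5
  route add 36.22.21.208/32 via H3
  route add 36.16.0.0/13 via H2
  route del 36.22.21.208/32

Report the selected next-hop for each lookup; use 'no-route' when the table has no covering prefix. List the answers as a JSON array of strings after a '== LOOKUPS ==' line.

Apply in order:
  add 197.182.16.0/20 -> H5 at depth 20
  add 36.16.0.0/12 -> H0 at depth 12
  add 0.0.0.0/0 -> H2 at depth 0
  del 197.182.16.0/20 (clear depth 20)
  ? 36.16.115.132  path d0:H2→d1:-→d2:-→d3:-→d4:-→d5:-→d6:-→d7:-→d8:-→d9:-→d10:-→d11:-→d12:H0  best=H0
  add 197.182.16.0/20 -> H1 at depth 20
  ? 197.182.16.1  path d0:H2→d1:-→d2:-→d3:-→d4:-→d5:-→d6:-→d7:-→d8:-→d9:-→d10:-→d11:-→d12:-→d13:-→d14:-→d15:-→d16:-→d17:-→d18:-→d19:-→d20:H1  best=H1
  add 8.240.19.128/28 -> H5 at depth 28
  ? 197.182.16.100  path d0:H2→d1:-→d2:-→d3:-→d4:-→d5:-→d6:-→d7:-→d8:-→d9:-→d10:-→d11:-→d12:-→d13:-→d14:-→d15:-→d16:-→d17:-→d18:-→d19:-→d20:H1  best=H1
  del 36.16.0.0/12 (clear depth 12)
  add 36.22.21.192/27 -> H5 at depth 27
  add 0.0.0.0/0 -> H0 at depth 0
  ? 224.231.116.138  path d0:H0→d1:-→d2:-  best=H0
  del 36.22.21.192/27 (clear depth 27)
  add 36.22.16.0/20 -> H5 at depth 20
  add 8.240.19.132/30 -> H5 at depth 30
  add 36.22.21.208/32 -> H3 at depth 32
  add 36.16.0.0/13 -> H2 at depth 13
  del 36.22.21.208/32 (clear depth 32)

== LOOKUPS ==
["H0","H1","H1","H0"]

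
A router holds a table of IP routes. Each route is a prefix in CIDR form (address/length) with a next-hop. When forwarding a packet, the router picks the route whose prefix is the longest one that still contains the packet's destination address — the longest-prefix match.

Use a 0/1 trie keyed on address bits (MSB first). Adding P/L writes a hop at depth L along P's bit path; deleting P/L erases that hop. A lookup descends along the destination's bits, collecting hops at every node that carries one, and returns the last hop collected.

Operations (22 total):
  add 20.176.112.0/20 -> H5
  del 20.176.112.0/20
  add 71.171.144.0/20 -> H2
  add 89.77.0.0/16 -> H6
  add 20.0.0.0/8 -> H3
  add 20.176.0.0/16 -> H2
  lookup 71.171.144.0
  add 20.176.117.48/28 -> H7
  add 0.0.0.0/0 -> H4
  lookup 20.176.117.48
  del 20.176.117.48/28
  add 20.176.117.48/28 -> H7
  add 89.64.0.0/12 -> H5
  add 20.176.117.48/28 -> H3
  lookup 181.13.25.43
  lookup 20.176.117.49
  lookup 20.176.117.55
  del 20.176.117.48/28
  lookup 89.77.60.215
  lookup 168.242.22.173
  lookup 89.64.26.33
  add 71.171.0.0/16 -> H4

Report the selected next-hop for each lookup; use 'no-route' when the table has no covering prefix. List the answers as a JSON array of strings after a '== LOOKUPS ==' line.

Apply in order:
  add 20.176.112.0/20 -> H5 at depth 20
  del 20.176.112.0/20 (clear depth 20)
  add 71.171.144.0/20 -> H2 at depth 20
  add 89.77.0.0/16 -> H6 at depth 16
  add 20.0.0.0/8 -> H3 at depth 8
  add 20.176.0.0/16 -> H2 at depth 16
  ? 71.171.144.0  path d0:-→d1:-→d2:-→d3:-→d4:-→d5:-→d6:-→d7:-→d8:-→d9:-→d10:-→d11:-→d12:-→d13:-→d14:-→d15:-→d16:-→d17:-→d18:-→d19:-→d20:H2  best=H2
  add 20.176.117.48/28 -> H7 at depth 28
  add 0.0.0.0/0 -> H4 at depth 0
  ? 20.176.117.48  path d0:H4→d1:-→d2:-→d3:-→d4:-→d5:-→d6:-→d7:-→d8:H3→d9:-→d10:-→d11:-→d12:-→d13:-→d14:-→d15:-→d16:H2→d17:-→d18:-→d19:-→d20:-→d21:-→d22:-→d23:-→d24:-→d25:-→d26:-→d27:-→d28:H7  best=H7
  del 20.176.117.48/28 (clear depth 28)
  add 20.176.117.48/28 -> H7 at depth 28
  add 89.64.0.0/12 -> H5 at depth 12
  add 20.176.117.48/28 -> H3 at depth 28
  ? 181.13.25.43  path d0:H4  best=H4
  ? 20.176.117.49  path d0:H4→d1:-→d2:-→d3:-→d4:-→d5:-→d6:-→d7:-→d8:H3→d9:-→d10:-→d11:-→d12:-→d13:-→d14:-→d15:-→d16:H2→d17:-→d18:-→d19:-→d20:-→d21:-→d22:-→d23:-→d24:-→d25:-→d26:-→d27:-→d28:H3  best=H3
  ? 20.176.117.55  path d0:H4→d1:-→d2:-→d3:-→d4:-→d5:-→d6:-→d7:-→d8:H3→d9:-→d10:-→d11:-→d12:-→d13:-→d14:-→d15:-→d16:H2→d17:-→d18:-→d19:-→d20:-→d21:-→d22:-→d23:-→d24:-→d25:-→d26:-→d27:-→d28:H3  best=H3
  del 20.176.117.48/28 (clear depth 28)
  ? 89.77.60.215  path d0:H4→d1:-→d2:-→d3:-→d4:-→d5:-→d6:-→d7:-→d8:-→d9:-→d10:-→d11:-→d12:H5→d13:-→d14:-→d15:-→d16:H6  best=H6
  ? 168.242.22.173  path d0:H4  best=H4
  ? 89.64.26.33  path d0:H4→d1:-→d2:-→d3:-→d4:-→d5:-→d6:-→d7:-→d8:-→d9:-→d10:-→d11:-→d12:H5  best=H5
  add 71.171.0.0/16 -> H4 at depth 16

== LOOKUPS ==
["H2","H7","H4","H3","H3","H6","H4","H5"]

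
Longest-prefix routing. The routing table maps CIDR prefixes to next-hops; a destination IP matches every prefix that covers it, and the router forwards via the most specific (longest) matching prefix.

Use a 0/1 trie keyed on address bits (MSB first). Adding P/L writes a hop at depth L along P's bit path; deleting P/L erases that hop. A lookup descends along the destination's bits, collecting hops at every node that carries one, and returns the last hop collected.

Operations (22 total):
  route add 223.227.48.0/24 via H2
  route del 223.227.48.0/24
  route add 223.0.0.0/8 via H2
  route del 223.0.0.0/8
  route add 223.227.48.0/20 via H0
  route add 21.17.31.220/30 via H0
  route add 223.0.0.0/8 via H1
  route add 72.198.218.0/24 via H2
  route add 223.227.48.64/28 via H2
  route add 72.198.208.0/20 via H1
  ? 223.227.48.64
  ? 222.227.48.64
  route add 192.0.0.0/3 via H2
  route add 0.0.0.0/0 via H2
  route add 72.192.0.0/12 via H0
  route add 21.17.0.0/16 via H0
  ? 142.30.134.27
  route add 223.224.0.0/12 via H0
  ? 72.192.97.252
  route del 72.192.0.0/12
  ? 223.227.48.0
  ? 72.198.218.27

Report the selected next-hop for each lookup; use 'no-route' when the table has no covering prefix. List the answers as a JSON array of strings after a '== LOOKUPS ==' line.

Apply in order:
  add 223.227.48.0/24 -> H2 at depth 24
  - 223.227.48.0/24 clear@24
  add 223.0.0.0/8 -> H2 at depth 8
  - 223.0.0.0/8 clear@8
  add 223.227.48.0/20 -> H0 at depth 20
  add 21.17.31.220/30 -> H0 at depth 30
  add 223.0.0.0/8 -> H1 at depth 8
  add 72.198.218.0/24 -> H2 at depth 24
  add 223.227.48.64/28 -> H2 at depth 28
  add 72.198.208.0/20 -> H1 at depth 20
  lookup 223.227.48.64: bits 1101111111100011001100000100 walk d0:-→d1:-→d2:-→d3:-→d4:-→d5:-→d6:-→d7:-→d8:H1→d9:-→d10:-→d11:-→d12:-→d13:-→d14:-→d15:-→d16:-→d17:-→d18:-→d19:-→d20:H0→d21:-→d22:-→d23:-→d24:-→d25:-→d26:-→d27:-→d28:H2 -> H2
  lookup 222.227.48.64: bits 1101111 walk d0:-→d1:-→d2:-→d3:-→d4:-→d5:-→d6:-→d7:- -> no-route
  add 192.0.0.0/3 -> H2 at depth 3
  add 0.0.0.0/0 -> H2 at depth 0
  add 72.192.0.0/12 -> H0 at depth 12
  add 21.17.0.0/16 -> H0 at depth 16
  lookup 142.30.134.27: bits 1 walk d0:H2→d1:- -> H2
  add 223.224.0.0/12 -> H0 at depth 12
  lookup 72.192.97.252: bits 0100100011000 walk d0:H2→d1:-→d2:-→d3:-→d4:-→d5:-→d6:-→d7:-→d8:-→d9:-→d10:-→d11:-→d12:H0→d13:- -> H0
  - 72.192.0.0/12 clear@12
  lookup 223.227.48.0: bits 1101111111100011001100000 walk d0:H2→d1:-→d2:-→d3:H2→d4:-→d5:-→d6:-→d7:-→d8:H1→d9:-→d10:-→d11:-→d12:H0→d13:-→d14:-→d15:-→d16:-→d17:-→d18:-→d19:-→d20:H0→d21:-→d22:-→d23:-→d24:-→d25:- -> H0
  lookup 72.198.218.27: bits 010010001100011011011010 walk d0:H2→d1:-→d2:-→d3:-→d4:-→d5:-→d6:-→d7:-→d8:-→d9:-→d10:-→d11:-→d12:-→d13:-→d14:-→d15:-→d16:-→d17:-→d18:-→d19:-→d20:H1→d21:-→d22:-→d23:-→d24:H2 -> H2

== LOOKUPS ==
["H2","no-route","H2","H0","H0","H2"]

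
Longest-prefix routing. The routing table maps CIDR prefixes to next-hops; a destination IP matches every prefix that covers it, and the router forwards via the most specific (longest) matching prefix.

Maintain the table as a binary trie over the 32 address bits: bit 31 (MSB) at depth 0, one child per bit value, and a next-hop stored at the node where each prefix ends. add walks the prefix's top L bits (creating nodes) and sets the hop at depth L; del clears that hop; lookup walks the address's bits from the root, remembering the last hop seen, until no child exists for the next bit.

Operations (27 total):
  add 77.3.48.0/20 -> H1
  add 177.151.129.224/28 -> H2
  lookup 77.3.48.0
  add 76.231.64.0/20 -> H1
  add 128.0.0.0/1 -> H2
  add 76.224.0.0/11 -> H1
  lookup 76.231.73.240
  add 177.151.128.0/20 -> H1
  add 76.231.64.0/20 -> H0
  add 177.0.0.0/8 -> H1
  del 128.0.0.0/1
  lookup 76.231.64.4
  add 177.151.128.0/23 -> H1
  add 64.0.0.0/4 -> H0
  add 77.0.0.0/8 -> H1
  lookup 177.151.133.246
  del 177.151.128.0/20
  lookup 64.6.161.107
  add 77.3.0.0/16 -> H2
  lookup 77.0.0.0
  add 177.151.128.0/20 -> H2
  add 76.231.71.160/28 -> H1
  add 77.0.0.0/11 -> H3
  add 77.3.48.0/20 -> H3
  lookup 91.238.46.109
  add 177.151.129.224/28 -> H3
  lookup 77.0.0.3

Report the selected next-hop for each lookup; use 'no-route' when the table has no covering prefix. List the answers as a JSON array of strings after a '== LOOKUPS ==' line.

Trace:
  + 77.3.48.0/20 (H1) depth=20
  + 177.151.129.224/28 (H2) depth=28
  ? 77.3.48.0  path d0:-→d1:-→d2:-→d3:-→d4:-→d5:-→d6:-→d7:-→d8:-→d9:-→d10:-→d11:-→d12:-→d13:-→d14:-→d15:-→d16:-→d17:-→d18:-→d19:-→d20:H1  best=H1
  + 76.231.64.0/20 (H1) depth=20
  + 128.0.0.0/1 (H2) depth=1
  + 76.224.0.0/11 (H1) depth=11
  ? 76.231.73.240  path d0:-→d1:-→d2:-→d3:-→d4:-→d5:-→d6:-→d7:-→d8:-→d9:-→d10:-→d11:H1→d12:-→d13:-→d14:-→d15:-→d16:-→d17:-→d18:-→d19:-→d20:H1  best=H1
  + 177.151.128.0/20 (H1) depth=20
  + 76.231.64.0/20 (H0) depth=20
  + 177.0.0.0/8 (H1) depth=8
  - 128.0.0.0/1 clear@1
  ? 76.231.64.4  path d0:-→d1:-→d2:-→d3:-→d4:-→d5:-→d6:-→d7:-→d8:-→d9:-→d10:-→d11:H1→d12:-→d13:-→d14:-→d15:-→d16:-→d17:-→d18:-→d19:-→d20:H0  best=H0
  + 177.151.128.0/23 (H1) depth=23
  + 64.0.0.0/4 (H0) depth=4
  + 77.0.0.0/8 (H1) depth=8
  ? 177.151.133.246  path d0:-→d1:-→d2:-→d3:-→d4:-→d5:-→d6:-→d7:-→d8:H1→d9:-→d10:-→d11:-→d12:-→d13:-→d14:-→d15:-→d16:-→d17:-→d18:-→d19:-→d20:H1→d21:-  best=H1
  - 177.151.128.0/20 clear@20
  ? 64.6.161.107  path d0:-→d1:-→d2:-→d3:-→d4:H0  best=H0
  + 77.3.0.0/16 (H2) depth=16
  ? 77.0.0.0  path d0:-→d1:-→d2:-→d3:-→d4:H0→d5:-→d6:-→d7:-→d8:H1→d9:-→d10:-→d11:-→d12:-→d13:-→d14:-  best=H1
  + 177.151.128.0/20 (H2) depth=20
  + 76.231.71.160/28 (H1) depth=28
  + 77.0.0.0/11 (H3) depth=11
  + 77.3.48.0/20 (H3) depth=20
  ? 91.238.46.109  path d0:-→d1:-→d2:-→d3:-  best=no-route
  + 177.151.129.224/28 (H3) depth=28
  ? 77.0.0.3  path d0:-→d1:-→d2:-→d3:-→d4:H0→d5:-→d6:-→d7:-→d8:H1→d9:-→d10:-→d11:H3→d12:-→d13:-→d14:-  best=H3

== LOOKUPS ==
["H1","H1","H0","H1","H0","H1","no-route","H3"]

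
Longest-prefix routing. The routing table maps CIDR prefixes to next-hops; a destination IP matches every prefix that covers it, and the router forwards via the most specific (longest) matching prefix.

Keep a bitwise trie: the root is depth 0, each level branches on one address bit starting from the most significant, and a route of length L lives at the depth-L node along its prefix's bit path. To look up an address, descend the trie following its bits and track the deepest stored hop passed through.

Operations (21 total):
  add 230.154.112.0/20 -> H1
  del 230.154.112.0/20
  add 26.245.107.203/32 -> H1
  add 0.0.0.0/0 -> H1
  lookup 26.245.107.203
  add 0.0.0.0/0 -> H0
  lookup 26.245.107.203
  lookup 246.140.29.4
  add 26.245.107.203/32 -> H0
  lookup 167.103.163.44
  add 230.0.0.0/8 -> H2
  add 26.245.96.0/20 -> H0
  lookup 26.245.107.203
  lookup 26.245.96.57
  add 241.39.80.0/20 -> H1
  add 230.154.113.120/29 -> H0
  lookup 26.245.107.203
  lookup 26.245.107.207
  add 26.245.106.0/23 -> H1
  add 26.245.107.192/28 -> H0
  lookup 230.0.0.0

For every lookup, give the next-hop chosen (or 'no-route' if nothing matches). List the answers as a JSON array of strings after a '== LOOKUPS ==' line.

Process each operation:
  add 230.154.112.0/20 -> H1 at depth 20
  del 230.154.112.0/20 (clear depth 20)
  add 26.245.107.203/32 -> H1 at depth 32
  add 0.0.0.0/0 -> H1 at depth 0
  ? 26.245.107.203  path d0:H1→d1:-→d2:-→d3:-→d4:-→d5:-→d6:-→d7:-→d8:-→d9:-→d10:-→d11:-→d12:-→d13:-→d14:-→d15:-→d16:-→d17:-→d18:-→d19:-→d20:-→d21:-→d22:-→d23:-→d24:-→d25:-→d26:-→d27:-→d28:-→d29:-→d30:-→d31:-→d32:H1  best=H1
  add 0.0.0.0/0 -> H0 at depth 0
  ? 26.245.107.203  path d0:H0→d1:-→d2:-→d3:-→d4:-→d5:-→d6:-→d7:-→d8:-→d9:-→d10:-→d11:-→d12:-→d13:-→d14:-→d15:-→d16:-→d17:-→d18:-→d19:-→d20:-→d21:-→d22:-→d23:-→d24:-→d25:-→d26:-→d27:-→d28:-→d29:-→d30:-→d31:-→d32:H1  best=H1
  ? 246.140.29.4  path d0:H0→d1:-→d2:-→d3:-  best=H0
  add 26.245.107.203/32 -> H0 at depth 32
  ? 167.103.163.44  path d0:H0→d1:-  best=H0
  add 230.0.0.0/8 -> H2 at depth 8
  add 26.245.96.0/20 -> H0 at depth 20
  ? 26.245.107.203  path d0:H0→d1:-→d2:-→d3:-→d4:-→d5:-→d6:-→d7:-→d8:-→d9:-→d10:-→d11:-→d12:-→d13:-→d14:-→d15:-→d16:-→d17:-→d18:-→d19:-→d20:H0→d21:-→d22:-→d23:-→d24:-→d25:-→d26:-→d27:-→d28:-→d29:-→d30:-→d31:-→d32:H0  best=H0
  ? 26.245.96.57  path d0:H0→d1:-→d2:-→d3:-→d4:-→d5:-→d6:-→d7:-→d8:-→d9:-→d10:-→d11:-→d12:-→d13:-→d14:-→d15:-→d16:-→d17:-→d18:-→d19:-→d20:H0  best=H0
  add 241.39.80.0/20 -> H1 at depth 20
  add 230.154.113.120/29 -> H0 at depth 29
  ? 26.245.107.203  path d0:H0→d1:-→d2:-→d3:-→d4:-→d5:-→d6:-→d7:-→d8:-→d9:-→d10:-→d11:-→d12:-→d13:-→d14:-→d15:-→d16:-→d17:-→d18:-→d19:-→d20:H0→d21:-→d22:-→d23:-→d24:-→d25:-→d26:-→d27:-→d28:-→d29:-→d30:-→d31:-→d32:H0  best=H0
  ? 26.245.107.207  path d0:H0→d1:-→d2:-→d3:-→d4:-→d5:-→d6:-→d7:-→d8:-→d9:-→d10:-→d11:-→d12:-→d13:-→d14:-→d15:-→d16:-→d17:-→d18:-→d19:-→d20:H0→d21:-→d22:-→d23:-→d24:-→d25:-→d26:-→d27:-→d28:-→d29:-  best=H0
  add 26.245.106.0/23 -> H1 at depth 23
  add 26.245.107.192/28 -> H0 at depth 28
  ? 230.0.0.0  path d0:H0→d1:-→d2:-→d3:-→d4:-→d5:-→d6:-→d7:-→d8:H2  best=H2

== LOOKUPS ==
["H1","H1","H0","H0","H0","H0","H0","H0","H2"]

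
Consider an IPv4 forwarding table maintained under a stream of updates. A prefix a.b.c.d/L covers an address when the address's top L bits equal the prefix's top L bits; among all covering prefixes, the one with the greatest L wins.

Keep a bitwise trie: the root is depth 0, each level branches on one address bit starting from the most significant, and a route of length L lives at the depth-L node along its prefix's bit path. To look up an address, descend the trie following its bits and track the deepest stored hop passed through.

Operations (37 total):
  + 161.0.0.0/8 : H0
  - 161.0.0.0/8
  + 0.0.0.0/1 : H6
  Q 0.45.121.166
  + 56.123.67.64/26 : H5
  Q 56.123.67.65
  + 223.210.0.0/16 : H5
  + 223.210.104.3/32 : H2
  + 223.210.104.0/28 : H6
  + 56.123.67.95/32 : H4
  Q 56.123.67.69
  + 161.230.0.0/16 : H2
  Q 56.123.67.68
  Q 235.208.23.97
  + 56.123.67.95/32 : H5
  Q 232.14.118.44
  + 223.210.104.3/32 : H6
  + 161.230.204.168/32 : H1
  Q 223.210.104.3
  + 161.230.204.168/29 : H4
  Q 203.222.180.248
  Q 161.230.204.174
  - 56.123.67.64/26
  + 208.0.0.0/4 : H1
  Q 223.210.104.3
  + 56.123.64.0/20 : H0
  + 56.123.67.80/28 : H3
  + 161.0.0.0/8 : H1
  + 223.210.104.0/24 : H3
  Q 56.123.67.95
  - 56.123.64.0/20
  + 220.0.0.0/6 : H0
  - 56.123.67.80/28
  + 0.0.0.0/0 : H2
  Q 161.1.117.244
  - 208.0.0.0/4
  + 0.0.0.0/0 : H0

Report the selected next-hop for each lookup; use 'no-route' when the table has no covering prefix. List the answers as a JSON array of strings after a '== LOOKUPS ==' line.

Apply in order:
  add 161.0.0.0/8 -> H0 at depth 8
  del 161.0.0.0/8 (clear depth 8)
  add 0.0.0.0/1 -> H6 at depth 1
  ? 0.45.121.166  path d0:-→d1:H6  best=H6
  add 56.123.67.64/26 -> H5 at depth 26
  ? 56.123.67.65  path d0:-→d1:H6→d2:-→d3:-→d4:-→d5:-→d6:-→d7:-→d8:-→d9:-→d10:-→d11:-→d12:-→d13:-→d14:-→d15:-→d16:-→d17:-→d18:-→d19:-→d20:-→d21:-→d22:-→d23:-→d24:-→d25:-→d26:H5  best=H5
  add 223.210.0.0/16 -> H5 at depth 16
  add 223.210.104.3/32 -> H2 at depth 32
  add 223.210.104.0/28 -> H6 at depth 28
  add 56.123.67.95/32 -> H4 at depth 32
  ? 56.123.67.69  path d0:-→d1:H6→d2:-→d3:-→d4:-→d5:-→d6:-→d7:-→d8:-→d9:-→d10:-→d11:-→d12:-→d13:-→d14:-→d15:-→d16:-→d17:-→d18:-→d19:-→d20:-→d21:-→d22:-→d23:-→d24:-→d25:-→d26:H5→d27:-  best=H5
  add 161.230.0.0/16 -> H2 at depth 16
  ? 56.123.67.68  path d0:-→d1:H6→d2:-→d3:-→d4:-→d5:-→d6:-→d7:-→d8:-→d9:-→d10:-→d11:-→d12:-→d13:-→d14:-→d15:-→d16:-→d17:-→d18:-→d19:-→d20:-→d21:-→d22:-→d23:-→d24:-→d25:-→d26:H5→d27:-  best=H5
  ? 235.208.23.97  path d0:-→d1:-→d2:-  best=no-route
  add 56.123.67.95/32 -> H5 at depth 32
  ? 232.14.118.44  path d0:-→d1:-→d2:-  best=no-route
  add 223.210.104.3/32 -> H6 at depth 32
  add 161.230.204.168/32 -> H1 at depth 32
  ? 223.210.104.3  path d0:-→d1:-→d2:-→d3:-→d4:-→d5:-→d6:-→d7:-→d8:-→d9:-→d10:-→d11:-→d12:-→d13:-→d14:-→d15:-→d16:H5→d17:-→d18:-→d19:-→d20:-→d21:-→d22:-→d23:-→d24:-→d25:-→d26:-→d27:-→d28:H6→d29:-→d30:-→d31:-→d32:H6  best=H6
  add 161.230.204.168/29 -> H4 at depth 29
  ? 203.222.180.248  path d0:-→d1:-→d2:-→d3:-  best=no-route
  ? 161.230.204.174  path d0:-→d1:-→d2:-→d3:-→d4:-→d5:-→d6:-→d7:-→d8:-→d9:-→d10:-→d11:-→d12:-→d13:-→d14:-→d15:-→d16:H2→d17:-→d18:-→d19:-→d20:-→d21:-→d22:-→d23:-→d24:-→d25:-→d26:-→d27:-→d28:-→d29:H4  best=H4
  del 56.123.67.64/26 (clear depth 26)
  add 208.0.0.0/4 -> H1 at depth 4
  ? 223.210.104.3  path d0:-→d1:-→d2:-→d3:-→d4:H1→d5:-→d6:-→d7:-→d8:-→d9:-→d10:-→d11:-→d12:-→d13:-→d14:-→d15:-→d16:H5→d17:-→d18:-→d19:-→d20:-→d21:-→d22:-→d23:-→d24:-→d25:-→d26:-→d27:-→d28:H6→d29:-→d30:-→d31:-→d32:H6  best=H6
  add 56.123.64.0/20 -> H0 at depth 20
  add 56.123.67.80/28 -> H3 at depth 28
  add 161.0.0.0/8 -> H1 at depth 8
  add 223.210.104.0/24 -> H3 at depth 24
  ? 56.123.67.95  path d0:-→d1:H6→d2:-→d3:-→d4:-→d5:-→d6:-→d7:-→d8:-→d9:-→d10:-→d11:-→d12:-→d13:-→d14:-→d15:-→d16:-→d17:-→d18:-→d19:-→d20:H0→d21:-→d22:-→d23:-→d24:-→d25:-→d26:-→d27:-→d28:H3→d29:-→d30:-→d31:-→d32:H5  best=H5
  del 56.123.64.0/20 (clear depth 20)
  add 220.0.0.0/6 -> H0 at depth 6
  del 56.123.67.80/28 (clear depth 28)
  add 0.0.0.0/0 -> H2 at depth 0
  ? 161.1.117.244  path d0:H2→d1:-→d2:-→d3:-→d4:-→d5:-→d6:-→d7:-→d8:H1  best=H1
  del 208.0.0.0/4 (clear depth 4)
  add 0.0.0.0/0 -> H0 at depth 0

== LOOKUPS ==
["H6","H5","H5","H5","no-route","no-route","H6","no-route","H4","H6","H5","H1"]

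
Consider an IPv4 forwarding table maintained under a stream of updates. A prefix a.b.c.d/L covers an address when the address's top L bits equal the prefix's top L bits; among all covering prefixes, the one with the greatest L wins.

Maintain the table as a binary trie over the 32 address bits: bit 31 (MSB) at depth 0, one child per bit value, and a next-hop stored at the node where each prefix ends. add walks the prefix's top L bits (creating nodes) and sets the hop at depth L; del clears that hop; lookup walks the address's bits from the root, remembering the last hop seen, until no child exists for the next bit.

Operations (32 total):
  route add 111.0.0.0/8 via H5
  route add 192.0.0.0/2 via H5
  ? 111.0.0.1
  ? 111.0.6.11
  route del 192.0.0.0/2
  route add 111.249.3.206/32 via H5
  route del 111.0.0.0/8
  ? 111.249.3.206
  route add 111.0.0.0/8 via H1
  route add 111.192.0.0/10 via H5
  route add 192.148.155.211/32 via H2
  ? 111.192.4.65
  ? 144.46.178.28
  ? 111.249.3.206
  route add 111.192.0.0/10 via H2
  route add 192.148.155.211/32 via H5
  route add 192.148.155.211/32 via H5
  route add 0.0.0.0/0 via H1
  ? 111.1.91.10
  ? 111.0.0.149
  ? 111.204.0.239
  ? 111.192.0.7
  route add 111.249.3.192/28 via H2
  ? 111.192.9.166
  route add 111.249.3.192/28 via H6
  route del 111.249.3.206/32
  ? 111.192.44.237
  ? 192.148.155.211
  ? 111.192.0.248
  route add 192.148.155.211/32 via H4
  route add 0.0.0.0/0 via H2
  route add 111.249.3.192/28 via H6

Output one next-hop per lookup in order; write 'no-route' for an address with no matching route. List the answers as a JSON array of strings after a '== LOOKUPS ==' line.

Trace:
  add 111.0.0.0/8 -> H5 at depth 8
  add 192.0.0.0/2 -> H5 at depth 2
  ? 111.0.0.1  path d0:-→d1:-→d2:-→d3:-→d4:-→d5:-→d6:-→d7:-→d8:H5  best=H5
  ? 111.0.6.11  path d0:-→d1:-→d2:-→d3:-→d4:-→d5:-→d6:-→d7:-→d8:H5  best=H5
  - 192.0.0.0/2 clear@2
  add 111.249.3.206/32 -> H5 at depth 32
  - 111.0.0.0/8 clear@8
  ? 111.249.3.206  path d0:-→d1:-→d2:-→d3:-→d4:-→d5:-→d6:-→d7:-→d8:-→d9:-→d10:-→d11:-→d12:-→d13:-→d14:-→d15:-→d16:-→d17:-→d18:-→d19:-→d20:-→d21:-→d22:-→d23:-→d24:-→d25:-→d26:-→d27:-→d28:-→d29:-→d30:-→d31:-→d32:H5  best=H5
  add 111.0.0.0/8 -> H1 at depth 8
  add 111.192.0.0/10 -> H5 at depth 10
  add 192.148.155.211/32 -> H2 at depth 32
  ? 111.192.4.65  path d0:-→d1:-→d2:-→d3:-→d4:-→d5:-→d6:-→d7:-→d8:H1→d9:-→d10:H5  best=H5
  ? 144.46.178.28  path d0:-→d1:-  best=no-route
  ? 111.249.3.206  path d0:-→d1:-→d2:-→d3:-→d4:-→d5:-→d6:-→d7:-→d8:H1→d9:-→d10:H5→d11:-→d12:-→d13:-→d14:-→d15:-→d16:-→d17:-→d18:-→d19:-→d20:-→d21:-→d22:-→d23:-→d24:-→d25:-→d26:-→d27:-→d28:-→d29:-→d30:-→d31:-→d32:H5  best=H5
  add 111.192.0.0/10 -> H2 at depth 10
  add 192.148.155.211/32 -> H5 at depth 32
  add 192.148.155.211/32 -> H5 at depth 32
  add 0.0.0.0/0 -> H1 at depth 0
  ? 111.1.91.10  path d0:H1→d1:-→d2:-→d3:-→d4:-→d5:-→d6:-→d7:-→d8:H1  best=H1
  ? 111.0.0.149  path d0:H1→d1:-→d2:-→d3:-→d4:-→d5:-→d6:-→d7:-→d8:H1  best=H1
  ? 111.204.0.239  path d0:H1→d1:-→d2:-→d3:-→d4:-→d5:-→d6:-→d7:-→d8:H1→d9:-→d10:H2  best=H2
  ? 111.192.0.7  path d0:H1→d1:-→d2:-→d3:-→d4:-→d5:-→d6:-→d7:-→d8:H1→d9:-→d10:H2  best=H2
  add 111.249.3.192/28 -> H2 at depth 28
  ? 111.192.9.166  path d0:H1→d1:-→d2:-→d3:-→d4:-→d5:-→d6:-→d7:-→d8:H1→d9:-→d10:H2  best=H2
  add 111.249.3.192/28 -> H6 at depth 28
  - 111.249.3.206/32 clear@32
  ? 111.192.44.237  path d0:H1→d1:-→d2:-→d3:-→d4:-→d5:-→d6:-→d7:-→d8:H1→d9:-→d10:H2  best=H2
  ? 192.148.155.211  path d0:H1→d1:-→d2:-→d3:-→d4:-→d5:-→d6:-→d7:-→d8:-→d9:-→d10:-→d11:-→d12:-→d13:-→d14:-→d15:-→d16:-→d17:-→d18:-→d19:-→d20:-→d21:-→d22:-→d23:-→d24:-→d25:-→d26:-→d27:-→d28:-→d29:-→d30:-→d31:-→d32:H5  best=H5
  ? 111.192.0.248  path d0:H1→d1:-→d2:-→d3:-→d4:-→d5:-→d6:-→d7:-→d8:H1→d9:-→d10:H2  best=H2
  add 192.148.155.211/32 -> H4 at depth 32
  add 0.0.0.0/0 -> H2 at depth 0
  add 111.249.3.192/28 -> H6 at depth 28

== LOOKUPS ==
["H5","H5","H5","H5","no-route","H5","H1","H1","H2","H2","H2","H2","H5","H2"]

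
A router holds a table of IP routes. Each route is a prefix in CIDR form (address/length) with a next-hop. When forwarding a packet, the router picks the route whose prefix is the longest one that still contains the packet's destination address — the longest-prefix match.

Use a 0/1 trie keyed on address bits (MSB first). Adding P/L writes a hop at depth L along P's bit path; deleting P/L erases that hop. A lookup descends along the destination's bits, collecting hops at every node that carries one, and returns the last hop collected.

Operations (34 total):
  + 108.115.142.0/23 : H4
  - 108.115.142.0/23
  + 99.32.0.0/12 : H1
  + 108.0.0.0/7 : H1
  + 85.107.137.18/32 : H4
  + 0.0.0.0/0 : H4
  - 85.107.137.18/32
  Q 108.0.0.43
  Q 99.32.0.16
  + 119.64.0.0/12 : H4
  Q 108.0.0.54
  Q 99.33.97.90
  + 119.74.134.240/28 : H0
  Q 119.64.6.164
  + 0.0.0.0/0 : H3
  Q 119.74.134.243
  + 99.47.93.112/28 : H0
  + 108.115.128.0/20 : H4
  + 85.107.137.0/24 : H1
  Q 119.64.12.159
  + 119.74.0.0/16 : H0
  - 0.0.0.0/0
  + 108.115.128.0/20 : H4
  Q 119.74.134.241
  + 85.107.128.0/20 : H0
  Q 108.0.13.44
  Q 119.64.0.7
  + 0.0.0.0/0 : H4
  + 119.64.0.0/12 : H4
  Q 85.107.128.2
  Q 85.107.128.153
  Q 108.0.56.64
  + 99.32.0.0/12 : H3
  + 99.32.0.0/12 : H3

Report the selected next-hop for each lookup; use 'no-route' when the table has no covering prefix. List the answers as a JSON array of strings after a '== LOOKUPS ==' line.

Trace:
  + 108.115.142.0/23 (H4) depth=23
  - 108.115.142.0/23 clear@23
  + 99.32.0.0/12 (H1) depth=12
  + 108.0.0.0/7 (H1) depth=7
  + 85.107.137.18/32 (H4) depth=32
  + 0.0.0.0/0 (H4) depth=0
  - 85.107.137.18/32 clear@32
  lookup 108.0.0.43: bits 011011000 walk d0:H4→d1:-→d2:-→d3:-→d4:-→d5:-→d6:-→d7:H1→d8:-→d9:- -> H1
  lookup 99.32.0.16: bits 011000110010 walk d0:H4→d1:-→d2:-→d3:-→d4:-→d5:-→d6:-→d7:-→d8:-→d9:-→d10:-→d11:-→d12:H1 -> H1
  + 119.64.0.0/12 (H4) depth=12
  lookup 108.0.0.54: bits 011011000 walk d0:H4→d1:-→d2:-→d3:-→d4:-→d5:-→d6:-→d7:H1→d8:-→d9:- -> H1
  lookup 99.33.97.90: bits 011000110010 walk d0:H4→d1:-→d2:-→d3:-→d4:-→d5:-→d6:-→d7:-→d8:-→d9:-→d10:-→d11:-→d12:H1 -> H1
  + 119.74.134.240/28 (H0) depth=28
  lookup 119.64.6.164: bits 011101110100 walk d0:H4→d1:-→d2:-→d3:-→d4:-→d5:-→d6:-→d7:-→d8:-→d9:-→d10:-→d11:-→d12:H4 -> H4
  + 0.0.0.0/0 (H3) depth=0
  lookup 119.74.134.243: bits 0111011101001010100001101111 walk d0:H3→d1:-→d2:-→d3:-→d4:-→d5:-→d6:-→d7:-→d8:-→d9:-→d10:-→d11:-→d12:H4→d13:-→d14:-→d15:-→d16:-→d17:-→d18:-→d19:-→d20:-→d21:-→d22:-→d23:-→d24:-→d25:-→d26:-→d27:-→d28:H0 -> H0
  + 99.47.93.112/28 (H0) depth=28
  + 108.115.128.0/20 (H4) depth=20
  + 85.107.137.0/24 (H1) depth=24
  lookup 119.64.12.159: bits 011101110100 walk d0:H3→d1:-→d2:-→d3:-→d4:-→d5:-→d6:-→d7:-→d8:-→d9:-→d10:-→d11:-→d12:H4 -> H4
  + 119.74.0.0/16 (H0) depth=16
  - 0.0.0.0/0 clear@0
  + 108.115.128.0/20 (H4) depth=20
  lookup 119.74.134.241: bits 0111011101001010100001101111 walk d0:-→d1:-→d2:-→d3:-→d4:-→d5:-→d6:-→d7:-→d8:-→d9:-→d10:-→d11:-→d12:H4→d13:-→d14:-→d15:-→d16:H0→d17:-→d18:-→d19:-→d20:-→d21:-→d22:-→d23:-→d24:-→d25:-→d26:-→d27:-→d28:H0 -> H0
  + 85.107.128.0/20 (H0) depth=20
  lookup 108.0.13.44: bits 011011000 walk d0:-→d1:-→d2:-→d3:-→d4:-→d5:-→d6:-→d7:H1→d8:-→d9:- -> H1
  lookup 119.64.0.7: bits 011101110100 walk d0:-→d1:-→d2:-→d3:-→d4:-→d5:-→d6:-→d7:-→d8:-→d9:-→d10:-→d11:-→d12:H4 -> H4
  + 0.0.0.0/0 (H4) depth=0
  + 119.64.0.0/12 (H4) depth=12
  lookup 85.107.128.2: bits 01010101011010111000 walk d0:H4→d1:-→d2:-→d3:-→d4:-→d5:-→d6:-→d7:-→d8:-→d9:-→d10:-→d11:-→d12:-→d13:-→d14:-→d15:-→d16:-→d17:-→d18:-→d19:-→d20:H0 -> H0
  lookup 85.107.128.153: bits 01010101011010111000 walk d0:H4→d1:-→d2:-→d3:-→d4:-→d5:-→d6:-→d7:-→d8:-→d9:-→d10:-→d11:-→d12:-→d13:-→d14:-→d15:-→d16:-→d17:-→d18:-→d19:-→d20:H0 -> H0
  lookup 108.0.56.64: bits 011011000 walk d0:H4→d1:-→d2:-→d3:-→d4:-→d5:-→d6:-→d7:H1→d8:-→d9:- -> H1
  + 99.32.0.0/12 (H3) depth=12
  + 99.32.0.0/12 (H3) depth=12

== LOOKUPS ==
["H1","H1","H1","H1","H4","H0","H4","H0","H1","H4","H0","H0","H1"]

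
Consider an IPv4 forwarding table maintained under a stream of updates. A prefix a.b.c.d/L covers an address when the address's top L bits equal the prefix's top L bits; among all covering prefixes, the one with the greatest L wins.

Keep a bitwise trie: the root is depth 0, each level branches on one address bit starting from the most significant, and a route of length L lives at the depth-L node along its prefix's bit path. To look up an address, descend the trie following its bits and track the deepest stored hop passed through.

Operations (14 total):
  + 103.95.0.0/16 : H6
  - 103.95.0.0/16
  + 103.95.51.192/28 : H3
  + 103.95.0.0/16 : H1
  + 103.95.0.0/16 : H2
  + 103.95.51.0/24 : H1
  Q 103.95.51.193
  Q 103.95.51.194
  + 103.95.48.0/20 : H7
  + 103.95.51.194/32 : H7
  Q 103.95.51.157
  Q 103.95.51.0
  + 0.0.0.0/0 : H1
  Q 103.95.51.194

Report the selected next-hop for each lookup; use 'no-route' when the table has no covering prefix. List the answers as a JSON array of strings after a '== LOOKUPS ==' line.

Trace:
  + 103.95.0.0/16 (H6) depth=16
  - 103.95.0.0/16 clear@16
  + 103.95.51.192/28 (H3) depth=28
  + 103.95.0.0/16 (H1) depth=16
  + 103.95.0.0/16 (H2) depth=16
  + 103.95.51.0/24 (H1) depth=24
  ? 103.95.51.193  path d0:-→d1:-→d2:-→d3:-→d4:-→d5:-→d6:-→d7:-→d8:-→d9:-→d10:-→d11:-→d12:-→d13:-→d14:-→d15:-→d16:H2→d17:-→d18:-→d19:-→d20:-→d21:-→d22:-→d23:-→d24:H1→d25:-→d26:-→d27:-→d28:H3  best=H3
  ? 103.95.51.194  path d0:-→d1:-→d2:-→d3:-→d4:-→d5:-→d6:-→d7:-→d8:-→d9:-→d10:-→d11:-→d12:-→d13:-→d14:-→d15:-→d16:H2→d17:-→d18:-→d19:-→d20:-→d21:-→d22:-→d23:-→d24:H1→d25:-→d26:-→d27:-→d28:H3  best=H3
  + 103.95.48.0/20 (H7) depth=20
  + 103.95.51.194/32 (H7) depth=32
  ? 103.95.51.157  path d0:-→d1:-→d2:-→d3:-→d4:-→d5:-→d6:-→d7:-→d8:-→d9:-→d10:-→d11:-→d12:-→d13:-→d14:-→d15:-→d16:H2→d17:-→d18:-→d19:-→d20:H7→d21:-→d22:-→d23:-→d24:H1→d25:-  best=H1
  ? 103.95.51.0  path d0:-→d1:-→d2:-→d3:-→d4:-→d5:-→d6:-→d7:-→d8:-→d9:-→d10:-→d11:-→d12:-→d13:-→d14:-→d15:-→d16:H2→d17:-→d18:-→d19:-→d20:H7→d21:-→d22:-→d23:-→d24:H1  best=H1
  + 0.0.0.0/0 (H1) depth=0
  ? 103.95.51.194  path d0:H1→d1:-→d2:-→d3:-→d4:-→d5:-→d6:-→d7:-→d8:-→d9:-→d10:-→d11:-→d12:-→d13:-→d14:-→d15:-→d16:H2→d17:-→d18:-→d19:-→d20:H7→d21:-→d22:-→d23:-→d24:H1→d25:-→d26:-→d27:-→d28:H3→d29:-→d30:-→d31:-→d32:H7  best=H7

== LOOKUPS ==
["H3","H3","H1","H1","H7"]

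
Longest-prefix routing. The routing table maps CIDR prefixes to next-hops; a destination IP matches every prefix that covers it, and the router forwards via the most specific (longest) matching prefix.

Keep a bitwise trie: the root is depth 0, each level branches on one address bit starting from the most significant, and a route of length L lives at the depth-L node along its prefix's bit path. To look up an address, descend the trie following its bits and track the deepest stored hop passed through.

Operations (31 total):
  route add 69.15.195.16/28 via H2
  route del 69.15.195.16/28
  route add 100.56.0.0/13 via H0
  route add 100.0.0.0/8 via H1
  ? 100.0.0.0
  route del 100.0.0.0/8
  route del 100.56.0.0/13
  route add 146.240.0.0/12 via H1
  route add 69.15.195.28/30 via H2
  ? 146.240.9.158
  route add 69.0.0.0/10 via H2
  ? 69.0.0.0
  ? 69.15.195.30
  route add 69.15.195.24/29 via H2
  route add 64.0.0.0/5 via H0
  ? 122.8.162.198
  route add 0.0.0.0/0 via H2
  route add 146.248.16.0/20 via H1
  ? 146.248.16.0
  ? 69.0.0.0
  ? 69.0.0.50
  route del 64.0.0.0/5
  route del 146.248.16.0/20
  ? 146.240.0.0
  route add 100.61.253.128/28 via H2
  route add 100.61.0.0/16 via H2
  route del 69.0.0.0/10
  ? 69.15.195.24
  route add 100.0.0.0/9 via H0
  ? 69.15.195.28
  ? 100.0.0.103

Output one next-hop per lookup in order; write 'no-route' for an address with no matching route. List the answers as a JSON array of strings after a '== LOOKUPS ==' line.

Process each operation:
  add 69.15.195.16/28 -> H2 at depth 28
  - 69.15.195.16/28 clear@28
  add 100.56.0.0/13 -> H0 at depth 13
  add 100.0.0.0/8 -> H1 at depth 8
  lookup 100.0.0.0: bits 0110010000 walk d0:-→d1:-→d2:-→d3:-→d4:-→d5:-→d6:-→d7:-→d8:H1→d9:-→d10:- -> H1
  - 100.0.0.0/8 clear@8
  - 100.56.0.0/13 clear@13
  add 146.240.0.0/12 -> H1 at depth 12
  add 69.15.195.28/30 -> H2 at depth 30
  lookup 146.240.9.158: bits 100100101111 walk d0:-→d1:-→d2:-→d3:-→d4:-→d5:-→d6:-→d7:-→d8:-→d9:-→d10:-→d11:-→d12:H1 -> H1
  add 69.0.0.0/10 -> H2 at depth 10
  lookup 69.0.0.0: bits 010001010000 walk d0:-→d1:-→d2:-→d3:-→d4:-→d5:-→d6:-→d7:-→d8:-→d9:-→d10:H2→d11:-→d12:- -> H2
  lookup 69.15.195.30: bits 010001010000111111000011000111 walk d0:-→d1:-→d2:-→d3:-→d4:-→d5:-→d6:-→d7:-→d8:-→d9:-→d10:H2→d11:-→d12:-→d13:-→d14:-→d15:-→d16:-→d17:-→d18:-→d19:-→d20:-→d21:-→d22:-→d23:-→d24:-→d25:-→d26:-→d27:-→d28:-→d29:-→d30:H2 -> H2
  add 69.15.195.24/29 -> H2 at depth 29
  add 64.0.0.0/5 -> H0 at depth 5
  lookup 122.8.162.198: bits 011 walk d0:-→d1:-→d2:-→d3:- -> no-route
  add 0.0.0.0/0 -> H2 at depth 0
  add 146.248.16.0/20 -> H1 at depth 20
  lookup 146.248.16.0: bits 10010010111110000001 walk d0:H2→d1:-→d2:-→d3:-→d4:-→d5:-→d6:-→d7:-→d8:-→d9:-→d10:-→d11:-→d12:H1→d13:-→d14:-→d15:-→d16:-→d17:-→d18:-→d19:-→d20:H1 -> H1
  lookup 69.0.0.0: bits 010001010000 walk d0:H2→d1:-→d2:-→d3:-→d4:-→d5:H0→d6:-→d7:-→d8:-→d9:-→d10:H2→d11:-→d12:- -> H2
  lookup 69.0.0.50: bits 010001010000 walk d0:H2→d1:-→d2:-→d3:-→d4:-→d5:H0→d6:-→d7:-→d8:-→d9:-→d10:H2→d11:-→d12:- -> H2
  - 64.0.0.0/5 clear@5
  - 146.248.16.0/20 clear@20
  lookup 146.240.0.0: bits 100100101111 walk d0:H2→d1:-→d2:-→d3:-→d4:-→d5:-→d6:-→d7:-→d8:-→d9:-→d10:-→d11:-→d12:H1 -> H1
  add 100.61.253.128/28 -> H2 at depth 28
  add 100.61.0.0/16 -> H2 at depth 16
  - 69.0.0.0/10 clear@10
  lookup 69.15.195.24: bits 01000101000011111100001100011 walk d0:H2→d1:-→d2:-→d3:-→d4:-→d5:-→d6:-→d7:-→d8:-→d9:-→d10:-→d11:-→d12:-→d13:-→d14:-→d15:-→d16:-→d17:-→d18:-→d19:-→d20:-→d21:-→d22:-→d23:-→d24:-→d25:-→d26:-→d27:-→d28:-→d29:H2 -> H2
  add 100.0.0.0/9 -> H0 at depth 9
  lookup 69.15.195.28: bits 010001010000111111000011000111 walk d0:H2→d1:-→d2:-→d3:-→d4:-→d5:-→d6:-→d7:-→d8:-→d9:-→d10:-→d11:-→d12:-→d13:-→d14:-→d15:-→d16:-→d17:-→d18:-→d19:-→d20:-→d21:-→d22:-→d23:-→d24:-→d25:-→d26:-→d27:-→d28:-→d29:H2→d30:H2 -> H2
  lookup 100.0.0.103: bits 0110010000 walk d0:H2→d1:-→d2:-→d3:-→d4:-→d5:-→d6:-→d7:-→d8:-→d9:H0→d10:- -> H0

== LOOKUPS ==
["H1","H1","H2","H2","no-route","H1","H2","H2","H1","H2","H2","H0"]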